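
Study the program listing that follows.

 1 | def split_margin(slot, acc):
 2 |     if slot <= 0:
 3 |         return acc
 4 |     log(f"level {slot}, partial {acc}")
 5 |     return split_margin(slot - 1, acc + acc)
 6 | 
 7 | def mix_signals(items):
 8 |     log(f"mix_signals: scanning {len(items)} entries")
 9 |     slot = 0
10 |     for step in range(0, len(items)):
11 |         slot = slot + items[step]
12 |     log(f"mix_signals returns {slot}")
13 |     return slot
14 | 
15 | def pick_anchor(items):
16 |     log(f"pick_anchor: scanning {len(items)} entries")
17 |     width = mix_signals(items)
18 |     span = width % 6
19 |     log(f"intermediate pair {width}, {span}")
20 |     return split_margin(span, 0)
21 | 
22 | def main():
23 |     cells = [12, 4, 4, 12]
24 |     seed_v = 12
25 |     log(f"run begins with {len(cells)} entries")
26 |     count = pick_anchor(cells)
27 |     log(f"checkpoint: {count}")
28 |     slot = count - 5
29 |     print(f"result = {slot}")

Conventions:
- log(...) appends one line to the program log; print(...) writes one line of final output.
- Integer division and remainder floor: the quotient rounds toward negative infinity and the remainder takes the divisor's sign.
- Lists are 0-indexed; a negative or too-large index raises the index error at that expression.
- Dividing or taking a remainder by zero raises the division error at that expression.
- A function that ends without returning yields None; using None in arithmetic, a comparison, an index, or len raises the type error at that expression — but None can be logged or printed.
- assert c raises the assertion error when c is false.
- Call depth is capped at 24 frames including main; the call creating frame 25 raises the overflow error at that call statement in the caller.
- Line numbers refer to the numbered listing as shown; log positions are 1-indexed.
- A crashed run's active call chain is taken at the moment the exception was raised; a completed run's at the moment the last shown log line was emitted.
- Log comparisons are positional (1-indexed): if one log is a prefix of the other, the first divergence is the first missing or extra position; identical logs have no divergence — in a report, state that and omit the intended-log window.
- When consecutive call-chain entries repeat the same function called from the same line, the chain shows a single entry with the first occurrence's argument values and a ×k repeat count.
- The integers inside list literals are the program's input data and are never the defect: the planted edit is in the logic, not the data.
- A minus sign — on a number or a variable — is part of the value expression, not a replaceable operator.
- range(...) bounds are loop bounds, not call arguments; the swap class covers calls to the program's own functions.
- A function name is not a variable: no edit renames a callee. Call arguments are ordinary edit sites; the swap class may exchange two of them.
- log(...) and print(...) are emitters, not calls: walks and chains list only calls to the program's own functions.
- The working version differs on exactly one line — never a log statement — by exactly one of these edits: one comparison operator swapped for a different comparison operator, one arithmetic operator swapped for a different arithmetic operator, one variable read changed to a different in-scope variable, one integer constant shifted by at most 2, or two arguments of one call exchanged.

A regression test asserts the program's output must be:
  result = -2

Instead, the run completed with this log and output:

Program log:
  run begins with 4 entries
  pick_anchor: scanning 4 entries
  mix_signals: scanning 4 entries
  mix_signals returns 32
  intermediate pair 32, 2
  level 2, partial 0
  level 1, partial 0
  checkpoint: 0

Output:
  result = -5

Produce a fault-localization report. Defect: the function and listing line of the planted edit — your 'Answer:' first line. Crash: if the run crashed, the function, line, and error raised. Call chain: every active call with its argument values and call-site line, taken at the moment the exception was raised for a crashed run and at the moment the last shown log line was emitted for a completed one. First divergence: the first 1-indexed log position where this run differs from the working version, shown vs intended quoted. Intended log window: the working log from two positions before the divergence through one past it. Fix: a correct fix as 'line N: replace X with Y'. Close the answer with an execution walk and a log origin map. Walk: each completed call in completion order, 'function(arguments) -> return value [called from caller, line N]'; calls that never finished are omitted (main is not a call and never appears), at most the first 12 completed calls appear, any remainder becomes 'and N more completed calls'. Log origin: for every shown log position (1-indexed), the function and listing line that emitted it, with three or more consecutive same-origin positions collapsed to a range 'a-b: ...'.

Answer: the defect is in split_margin at line 5.
Key observation: Position 7 is the first bad log line: 'level 1, partial 0' should read 'level 1, partial 2'.
Call chain: main.
First divergence: at position 7 the run shows 'level 1, partial 0' where the working version logs 'level 1, partial 2'.
Intended log window:
  5: intermediate pair 32, 2
  6: level 2, partial 0
  7: level 1, partial 2
  8: checkpoint: 3
Execution walk:
  mix_signals([12, 4, 4, 12]) -> 32  [called from pick_anchor, line 17]
  split_margin(0, 0) -> 0  [called from split_margin, line 5]
  split_margin(1, 0) -> 0  [called from split_margin, line 5]
  split_margin(2, 0) -> 0  [called from pick_anchor, line 20]
  pick_anchor([12, 4, 4, 12]) -> 0  [called from main, line 26]
Log origin:
  1: logged in main at line 25
  2: logged in pick_anchor at line 16
  3: logged in mix_signals at line 8
  4: logged in mix_signals at line 12
  5: logged in pick_anchor at line 19
  6: logged in split_margin at line 4
  7: logged in split_margin at line 4
  8: logged in main at line 27
A correct fix: line 5: replace `acc + acc` with `acc + slot`.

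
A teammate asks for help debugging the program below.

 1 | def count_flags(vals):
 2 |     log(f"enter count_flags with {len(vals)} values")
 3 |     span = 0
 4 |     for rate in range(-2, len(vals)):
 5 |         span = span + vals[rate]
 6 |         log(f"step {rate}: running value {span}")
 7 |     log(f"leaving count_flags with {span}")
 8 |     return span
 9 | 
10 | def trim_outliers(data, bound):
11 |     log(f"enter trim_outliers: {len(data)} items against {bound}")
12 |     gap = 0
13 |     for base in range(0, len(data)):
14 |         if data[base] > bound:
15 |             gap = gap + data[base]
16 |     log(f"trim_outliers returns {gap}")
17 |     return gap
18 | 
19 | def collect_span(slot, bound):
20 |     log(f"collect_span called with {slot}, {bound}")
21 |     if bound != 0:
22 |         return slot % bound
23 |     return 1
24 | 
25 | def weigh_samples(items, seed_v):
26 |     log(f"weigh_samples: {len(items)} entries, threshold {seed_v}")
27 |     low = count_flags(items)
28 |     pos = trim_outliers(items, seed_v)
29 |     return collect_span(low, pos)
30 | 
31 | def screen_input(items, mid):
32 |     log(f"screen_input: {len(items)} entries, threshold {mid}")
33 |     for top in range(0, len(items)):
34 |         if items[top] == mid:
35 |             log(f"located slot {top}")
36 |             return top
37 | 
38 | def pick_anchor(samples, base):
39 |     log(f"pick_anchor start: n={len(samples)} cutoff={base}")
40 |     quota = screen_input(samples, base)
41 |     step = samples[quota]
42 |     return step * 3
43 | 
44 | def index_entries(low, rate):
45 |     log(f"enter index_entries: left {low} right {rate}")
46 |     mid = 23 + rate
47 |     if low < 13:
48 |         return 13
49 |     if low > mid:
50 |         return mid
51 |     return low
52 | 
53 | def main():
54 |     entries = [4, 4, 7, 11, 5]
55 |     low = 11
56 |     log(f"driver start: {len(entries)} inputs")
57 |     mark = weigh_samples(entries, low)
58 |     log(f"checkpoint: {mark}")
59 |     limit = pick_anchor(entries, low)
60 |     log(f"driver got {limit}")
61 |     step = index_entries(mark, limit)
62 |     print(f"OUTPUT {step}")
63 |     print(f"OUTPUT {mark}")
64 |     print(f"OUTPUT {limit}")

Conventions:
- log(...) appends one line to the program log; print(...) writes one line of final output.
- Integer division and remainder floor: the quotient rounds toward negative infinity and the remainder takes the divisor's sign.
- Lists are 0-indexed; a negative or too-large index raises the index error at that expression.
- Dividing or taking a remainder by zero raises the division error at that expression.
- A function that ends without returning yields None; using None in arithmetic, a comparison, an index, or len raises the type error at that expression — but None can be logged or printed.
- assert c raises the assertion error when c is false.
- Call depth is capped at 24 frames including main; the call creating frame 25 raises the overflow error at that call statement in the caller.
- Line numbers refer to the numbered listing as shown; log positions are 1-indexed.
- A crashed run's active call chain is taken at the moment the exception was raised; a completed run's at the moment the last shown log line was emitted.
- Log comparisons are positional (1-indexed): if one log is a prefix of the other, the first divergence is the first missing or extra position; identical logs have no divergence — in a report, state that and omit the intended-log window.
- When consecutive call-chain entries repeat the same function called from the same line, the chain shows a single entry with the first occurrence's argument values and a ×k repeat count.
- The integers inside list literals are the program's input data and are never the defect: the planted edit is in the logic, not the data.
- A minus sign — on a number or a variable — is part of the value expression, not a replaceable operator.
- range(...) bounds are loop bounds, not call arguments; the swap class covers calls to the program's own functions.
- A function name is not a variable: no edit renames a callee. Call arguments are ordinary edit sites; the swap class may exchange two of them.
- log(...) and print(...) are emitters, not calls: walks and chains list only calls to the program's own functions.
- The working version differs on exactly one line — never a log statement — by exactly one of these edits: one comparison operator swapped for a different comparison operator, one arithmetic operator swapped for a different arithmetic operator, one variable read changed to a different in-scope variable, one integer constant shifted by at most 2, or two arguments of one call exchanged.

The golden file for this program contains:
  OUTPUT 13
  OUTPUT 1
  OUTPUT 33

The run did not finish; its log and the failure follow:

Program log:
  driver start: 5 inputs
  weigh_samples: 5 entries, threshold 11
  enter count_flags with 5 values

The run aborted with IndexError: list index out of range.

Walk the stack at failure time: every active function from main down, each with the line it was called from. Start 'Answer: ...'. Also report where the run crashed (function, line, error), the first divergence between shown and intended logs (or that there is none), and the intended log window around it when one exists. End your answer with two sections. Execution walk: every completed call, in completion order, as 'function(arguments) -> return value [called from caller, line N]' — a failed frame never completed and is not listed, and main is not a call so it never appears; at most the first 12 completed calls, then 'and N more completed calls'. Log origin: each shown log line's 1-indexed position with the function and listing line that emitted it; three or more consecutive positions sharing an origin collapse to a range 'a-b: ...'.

Answer: main -> weigh_samples (called at line 57) -> count_flags (called at line 27).
The tell: The faulty run's log stops after 3 lines; the working version's next line would be 'step 0: running value 4'.
Crash: count_flags, line 5, IndexError.
First divergence: position 4 — the faulty run's log ends after 3 lines; the working version continues with 'step 0: running value 4'.
Intended log window:
  2: weigh_samples: 5 entries, threshold 11
  3: enter count_flags with 5 values
  4: step 0: running value 4
  5: step 1: running value 8
Execution walk:
  (no call completed)
Origin of each log line:
  1: emitted by main (line 56)
  2: emitted by weigh_samples (line 26)
  3: emitted by count_flags (line 2)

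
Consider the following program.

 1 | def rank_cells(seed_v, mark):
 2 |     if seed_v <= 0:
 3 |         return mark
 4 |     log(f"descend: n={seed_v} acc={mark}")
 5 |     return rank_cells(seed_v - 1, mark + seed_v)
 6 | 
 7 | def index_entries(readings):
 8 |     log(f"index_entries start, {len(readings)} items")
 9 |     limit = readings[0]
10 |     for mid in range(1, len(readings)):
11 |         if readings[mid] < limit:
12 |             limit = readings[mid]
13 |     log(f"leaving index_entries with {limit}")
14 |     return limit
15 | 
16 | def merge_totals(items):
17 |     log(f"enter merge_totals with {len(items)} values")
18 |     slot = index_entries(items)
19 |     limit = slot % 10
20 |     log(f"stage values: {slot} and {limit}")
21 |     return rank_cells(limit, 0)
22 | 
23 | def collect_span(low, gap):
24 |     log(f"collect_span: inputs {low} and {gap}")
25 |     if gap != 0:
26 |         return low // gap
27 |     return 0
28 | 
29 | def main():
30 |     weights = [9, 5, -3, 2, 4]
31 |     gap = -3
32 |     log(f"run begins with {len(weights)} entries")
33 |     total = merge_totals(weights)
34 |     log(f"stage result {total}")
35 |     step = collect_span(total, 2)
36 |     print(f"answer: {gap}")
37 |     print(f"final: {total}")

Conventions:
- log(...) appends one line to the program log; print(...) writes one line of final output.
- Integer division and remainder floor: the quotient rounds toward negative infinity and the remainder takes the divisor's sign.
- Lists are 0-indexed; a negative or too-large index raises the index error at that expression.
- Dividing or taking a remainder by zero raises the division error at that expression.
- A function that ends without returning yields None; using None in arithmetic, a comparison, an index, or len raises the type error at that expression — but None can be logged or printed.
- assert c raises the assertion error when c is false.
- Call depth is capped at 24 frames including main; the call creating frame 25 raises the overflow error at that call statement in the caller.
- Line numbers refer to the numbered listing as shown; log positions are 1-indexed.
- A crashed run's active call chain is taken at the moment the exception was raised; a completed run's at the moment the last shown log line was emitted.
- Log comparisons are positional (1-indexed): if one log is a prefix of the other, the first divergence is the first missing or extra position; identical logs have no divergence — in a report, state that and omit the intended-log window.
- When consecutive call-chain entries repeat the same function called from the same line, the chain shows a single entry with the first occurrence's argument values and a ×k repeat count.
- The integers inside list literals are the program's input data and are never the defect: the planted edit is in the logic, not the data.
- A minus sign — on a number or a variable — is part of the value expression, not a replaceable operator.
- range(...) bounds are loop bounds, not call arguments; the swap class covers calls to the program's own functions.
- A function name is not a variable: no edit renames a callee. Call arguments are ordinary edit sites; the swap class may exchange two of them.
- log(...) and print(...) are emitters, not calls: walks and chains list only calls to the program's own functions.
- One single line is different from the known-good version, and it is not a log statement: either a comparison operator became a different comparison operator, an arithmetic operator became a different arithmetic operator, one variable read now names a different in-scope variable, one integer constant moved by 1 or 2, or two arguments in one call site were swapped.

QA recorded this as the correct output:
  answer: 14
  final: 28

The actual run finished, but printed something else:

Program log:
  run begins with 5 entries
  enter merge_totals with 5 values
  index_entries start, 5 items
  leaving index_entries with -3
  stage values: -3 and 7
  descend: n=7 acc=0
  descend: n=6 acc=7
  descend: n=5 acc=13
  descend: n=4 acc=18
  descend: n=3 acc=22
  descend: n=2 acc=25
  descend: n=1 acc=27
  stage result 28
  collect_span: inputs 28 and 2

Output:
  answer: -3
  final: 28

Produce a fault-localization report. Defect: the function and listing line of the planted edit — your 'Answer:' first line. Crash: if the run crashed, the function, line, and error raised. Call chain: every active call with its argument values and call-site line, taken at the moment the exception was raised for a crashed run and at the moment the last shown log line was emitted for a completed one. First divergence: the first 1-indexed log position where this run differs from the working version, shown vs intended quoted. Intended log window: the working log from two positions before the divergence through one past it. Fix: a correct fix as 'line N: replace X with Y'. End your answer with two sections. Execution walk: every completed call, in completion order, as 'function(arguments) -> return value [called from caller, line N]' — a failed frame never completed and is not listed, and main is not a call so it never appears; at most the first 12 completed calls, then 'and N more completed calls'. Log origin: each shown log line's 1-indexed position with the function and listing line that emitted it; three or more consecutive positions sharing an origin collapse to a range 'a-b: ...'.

Answer: the defect is in main at line 36.
The tell: No log line changed; the fault shows up purely in the output.
Call chain: main -> collect_span(28, 2) (called at line 35).
First divergence: there is none — every log position agrees.
Execution walk:
  index_entries([9, 5, -3, 2, 4]) -> -3  [called from merge_totals, line 18]
  rank_cells(0, 28) -> 28  [called from rank_cells, line 5]
  rank_cells(1, 27) -> 28  [called from rank_cells, line 5]
  rank_cells(2, 25) -> 28  [called from rank_cells, line 5]
  rank_cells(3, 22) -> 28  [called from rank_cells, line 5]
  rank_cells(4, 18) -> 28  [called from rank_cells, line 5]
  rank_cells(5, 13) -> 28  [called from rank_cells, line 5]
  rank_cells(6, 7) -> 28  [called from rank_cells, line 5]
  rank_cells(7, 0) -> 28  [called from merge_totals, line 21]
  merge_totals([9, 5, -3, 2, 4]) -> 28  [called from main, line 33]
  collect_span(28, 2) -> 14  [called from main, line 35]
Log origins:
  1: emitted by main (line 32)
  2: emitted by merge_totals (line 17)
  3: emitted by index_entries (line 8)
  4: emitted by index_entries (line 13)
  5: emitted by merge_totals (line 20)
  6-12: emitted by rank_cells (line 4)
  13: emitted by main (line 34)
  14: emitted by collect_span (line 24)
A correct fix: line 36: replace `gap` with `step`.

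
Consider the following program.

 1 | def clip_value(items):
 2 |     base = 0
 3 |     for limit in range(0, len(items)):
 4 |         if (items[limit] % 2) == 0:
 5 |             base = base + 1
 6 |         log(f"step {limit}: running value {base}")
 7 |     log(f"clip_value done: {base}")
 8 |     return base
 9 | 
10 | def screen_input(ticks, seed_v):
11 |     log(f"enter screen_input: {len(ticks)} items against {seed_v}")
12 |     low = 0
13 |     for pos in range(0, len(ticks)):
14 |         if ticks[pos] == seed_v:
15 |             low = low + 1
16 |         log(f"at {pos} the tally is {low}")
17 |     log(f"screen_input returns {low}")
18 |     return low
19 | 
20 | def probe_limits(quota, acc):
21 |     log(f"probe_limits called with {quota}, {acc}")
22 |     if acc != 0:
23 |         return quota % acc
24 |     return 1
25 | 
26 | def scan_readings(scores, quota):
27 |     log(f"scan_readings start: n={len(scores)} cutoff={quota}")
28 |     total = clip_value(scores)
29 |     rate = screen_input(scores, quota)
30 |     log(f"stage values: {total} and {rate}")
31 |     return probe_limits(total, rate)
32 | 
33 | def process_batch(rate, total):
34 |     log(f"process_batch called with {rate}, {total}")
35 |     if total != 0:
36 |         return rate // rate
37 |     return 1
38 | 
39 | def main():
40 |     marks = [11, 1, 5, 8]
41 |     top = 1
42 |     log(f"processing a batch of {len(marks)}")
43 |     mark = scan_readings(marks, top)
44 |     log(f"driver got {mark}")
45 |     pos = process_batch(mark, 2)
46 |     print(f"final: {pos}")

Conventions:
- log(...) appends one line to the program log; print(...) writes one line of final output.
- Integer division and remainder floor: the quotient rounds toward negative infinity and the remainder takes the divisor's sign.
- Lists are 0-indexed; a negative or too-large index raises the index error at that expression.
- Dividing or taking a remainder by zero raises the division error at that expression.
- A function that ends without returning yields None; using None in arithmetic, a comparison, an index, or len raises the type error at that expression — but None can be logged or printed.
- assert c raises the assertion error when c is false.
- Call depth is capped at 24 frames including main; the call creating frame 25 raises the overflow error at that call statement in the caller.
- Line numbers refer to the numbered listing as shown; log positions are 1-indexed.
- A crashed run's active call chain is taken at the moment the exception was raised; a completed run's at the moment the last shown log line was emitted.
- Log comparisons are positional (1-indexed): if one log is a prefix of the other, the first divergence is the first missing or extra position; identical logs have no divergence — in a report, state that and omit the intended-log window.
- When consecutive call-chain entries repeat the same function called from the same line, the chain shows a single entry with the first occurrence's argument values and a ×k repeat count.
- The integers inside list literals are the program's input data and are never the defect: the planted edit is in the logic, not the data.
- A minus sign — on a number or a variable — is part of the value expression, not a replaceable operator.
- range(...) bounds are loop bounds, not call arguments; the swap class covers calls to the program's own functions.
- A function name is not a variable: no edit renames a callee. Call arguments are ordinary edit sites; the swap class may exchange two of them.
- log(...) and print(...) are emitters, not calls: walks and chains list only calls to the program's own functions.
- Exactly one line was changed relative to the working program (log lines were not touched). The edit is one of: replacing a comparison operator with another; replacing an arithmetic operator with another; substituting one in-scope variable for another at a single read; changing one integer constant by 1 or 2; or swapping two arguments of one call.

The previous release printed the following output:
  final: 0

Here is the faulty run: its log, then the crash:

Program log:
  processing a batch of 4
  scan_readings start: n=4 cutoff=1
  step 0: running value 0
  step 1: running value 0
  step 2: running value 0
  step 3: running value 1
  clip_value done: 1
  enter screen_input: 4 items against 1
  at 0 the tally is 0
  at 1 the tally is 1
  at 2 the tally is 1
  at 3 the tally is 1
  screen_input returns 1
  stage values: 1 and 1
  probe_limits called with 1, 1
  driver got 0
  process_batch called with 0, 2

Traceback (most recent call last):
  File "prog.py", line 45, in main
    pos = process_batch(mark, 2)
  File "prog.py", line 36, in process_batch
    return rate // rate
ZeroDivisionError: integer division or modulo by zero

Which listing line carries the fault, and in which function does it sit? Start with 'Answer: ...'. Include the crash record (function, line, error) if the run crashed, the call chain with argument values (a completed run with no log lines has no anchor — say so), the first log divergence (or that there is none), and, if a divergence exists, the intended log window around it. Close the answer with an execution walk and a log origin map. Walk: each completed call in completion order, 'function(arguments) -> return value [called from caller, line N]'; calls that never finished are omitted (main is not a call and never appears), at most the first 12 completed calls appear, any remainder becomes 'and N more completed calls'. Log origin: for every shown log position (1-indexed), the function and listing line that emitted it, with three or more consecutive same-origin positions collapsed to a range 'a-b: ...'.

Answer: the defect is in process_batch at line 36.
Key fact: Up to the failure, the log is exactly the working version's.
Crash: process_batch, line 36, ZeroDivisionError.
Call chain: main -> process_batch(0, 2) (called at line 45).
First divergence: none; the two logs match at every position.
Execution walk:
  clip_value([11, 1, 5, 8]) -> 1  [called from scan_readings, line 28]
  screen_input([11, 1, 5, 8], 1) -> 1  [called from scan_readings, line 29]
  probe_limits(1, 1) -> 0  [called from scan_readings, line 31]
  scan_readings([11, 1, 5, 8], 1) -> 0  [called from main, line 43]
Origin of each log line:
  1 — main, line 42
  2 — scan_readings, line 27
  3-6 — clip_value, line 6
  7 — clip_value, line 7
  8 — screen_input, line 11
  9-12 — screen_input, line 16
  13 — screen_input, line 17
  14 — scan_readings, line 30
  15 — probe_limits, line 21
  16 — main, line 44
  17 — process_batch, line 34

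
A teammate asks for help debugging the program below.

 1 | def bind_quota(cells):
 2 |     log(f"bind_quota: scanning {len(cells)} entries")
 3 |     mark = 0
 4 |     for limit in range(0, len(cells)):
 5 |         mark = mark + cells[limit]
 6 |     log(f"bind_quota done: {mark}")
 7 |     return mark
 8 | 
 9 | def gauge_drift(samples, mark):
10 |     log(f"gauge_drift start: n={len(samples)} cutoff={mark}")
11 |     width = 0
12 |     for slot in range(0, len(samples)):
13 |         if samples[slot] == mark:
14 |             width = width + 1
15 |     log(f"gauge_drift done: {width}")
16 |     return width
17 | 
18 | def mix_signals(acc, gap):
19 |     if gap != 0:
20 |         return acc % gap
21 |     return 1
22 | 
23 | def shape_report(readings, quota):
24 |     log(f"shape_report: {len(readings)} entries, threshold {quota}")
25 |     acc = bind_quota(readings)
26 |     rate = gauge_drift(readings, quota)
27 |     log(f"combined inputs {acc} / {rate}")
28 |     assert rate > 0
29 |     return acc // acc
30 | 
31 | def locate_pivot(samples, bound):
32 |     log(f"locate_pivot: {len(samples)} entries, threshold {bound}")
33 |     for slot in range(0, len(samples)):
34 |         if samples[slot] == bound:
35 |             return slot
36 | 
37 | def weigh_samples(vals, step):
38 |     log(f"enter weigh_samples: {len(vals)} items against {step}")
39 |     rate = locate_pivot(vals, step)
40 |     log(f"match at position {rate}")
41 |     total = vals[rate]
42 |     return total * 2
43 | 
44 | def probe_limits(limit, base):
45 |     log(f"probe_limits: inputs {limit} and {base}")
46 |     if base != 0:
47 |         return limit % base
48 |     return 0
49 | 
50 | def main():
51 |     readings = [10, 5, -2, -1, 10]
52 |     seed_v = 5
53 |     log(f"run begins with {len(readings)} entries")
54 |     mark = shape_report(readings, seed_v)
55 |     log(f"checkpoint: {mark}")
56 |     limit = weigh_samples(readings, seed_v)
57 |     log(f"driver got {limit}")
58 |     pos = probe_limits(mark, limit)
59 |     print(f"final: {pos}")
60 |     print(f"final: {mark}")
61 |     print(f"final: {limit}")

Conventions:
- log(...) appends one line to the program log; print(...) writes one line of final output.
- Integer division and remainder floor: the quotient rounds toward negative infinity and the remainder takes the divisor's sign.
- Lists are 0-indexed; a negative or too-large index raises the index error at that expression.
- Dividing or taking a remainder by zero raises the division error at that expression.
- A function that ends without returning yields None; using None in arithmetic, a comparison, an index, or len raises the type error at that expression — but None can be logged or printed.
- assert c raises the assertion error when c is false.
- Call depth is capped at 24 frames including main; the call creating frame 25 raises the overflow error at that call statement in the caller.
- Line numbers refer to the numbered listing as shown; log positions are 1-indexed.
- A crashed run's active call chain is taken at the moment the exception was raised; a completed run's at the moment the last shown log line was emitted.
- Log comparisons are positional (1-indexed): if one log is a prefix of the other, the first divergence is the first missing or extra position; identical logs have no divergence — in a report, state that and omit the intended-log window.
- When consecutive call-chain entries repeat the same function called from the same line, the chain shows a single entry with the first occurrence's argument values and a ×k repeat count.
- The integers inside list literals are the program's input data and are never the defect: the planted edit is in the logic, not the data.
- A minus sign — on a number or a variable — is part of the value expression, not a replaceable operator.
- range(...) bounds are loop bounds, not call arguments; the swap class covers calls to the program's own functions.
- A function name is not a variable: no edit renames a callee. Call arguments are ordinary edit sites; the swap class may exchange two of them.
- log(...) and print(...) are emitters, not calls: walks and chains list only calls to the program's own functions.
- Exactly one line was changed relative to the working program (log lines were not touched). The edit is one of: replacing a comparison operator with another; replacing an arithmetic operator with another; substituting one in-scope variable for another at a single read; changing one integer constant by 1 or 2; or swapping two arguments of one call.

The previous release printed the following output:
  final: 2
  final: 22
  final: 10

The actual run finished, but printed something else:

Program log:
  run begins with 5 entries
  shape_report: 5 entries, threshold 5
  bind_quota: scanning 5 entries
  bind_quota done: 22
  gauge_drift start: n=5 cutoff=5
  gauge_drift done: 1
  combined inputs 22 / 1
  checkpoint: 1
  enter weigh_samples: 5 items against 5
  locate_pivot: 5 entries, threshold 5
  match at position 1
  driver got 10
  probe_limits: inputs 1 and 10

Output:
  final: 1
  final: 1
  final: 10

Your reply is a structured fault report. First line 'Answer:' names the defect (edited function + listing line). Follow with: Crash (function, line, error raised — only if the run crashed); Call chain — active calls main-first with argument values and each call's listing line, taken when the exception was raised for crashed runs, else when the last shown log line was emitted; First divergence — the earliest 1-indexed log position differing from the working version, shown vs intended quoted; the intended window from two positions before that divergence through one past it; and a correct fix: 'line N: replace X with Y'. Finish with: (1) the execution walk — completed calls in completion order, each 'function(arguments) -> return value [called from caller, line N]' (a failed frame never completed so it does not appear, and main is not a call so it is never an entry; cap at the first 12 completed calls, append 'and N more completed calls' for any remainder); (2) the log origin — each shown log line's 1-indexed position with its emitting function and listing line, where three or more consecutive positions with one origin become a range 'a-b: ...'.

Answer: the defect is in shape_report at line 29.
The tell: Position 8 is the first bad log line: 'checkpoint: 1' should read 'checkpoint: 22'.
Call chain: main -> probe_limits(1, 10) (called at line 58).
First divergence: position 8 — shown 'checkpoint: 1', intended 'checkpoint: 22'.
Intended log window:
  6: gauge_drift done: 1
  7: combined inputs 22 / 1
  8: checkpoint: 22
  9: enter weigh_samples: 5 items against 5
Execution walk:
  bind_quota([10, 5, -2, -1, 10]) -> 22  [called from shape_report, line 25]
  gauge_drift([10, 5, -2, -1, 10], 5) -> 1  [called from shape_report, line 26]
  shape_report([10, 5, -2, -1, 10], 5) -> 1  [called from main, line 54]
  locate_pivot([10, 5, -2, -1, 10], 5) -> 1  [called from weigh_samples, line 39]
  weigh_samples([10, 5, -2, -1, 10], 5) -> 10  [called from main, line 56]
  probe_limits(1, 10) -> 1  [called from main, line 58]
Log origin:
  1: from main, line 53
  2: from shape_report, line 24
  3: from bind_quota, line 2
  4: from bind_quota, line 6
  5: from gauge_drift, line 10
  6: from gauge_drift, line 15
  7: from shape_report, line 27
  8: from main, line 55
  9: from weigh_samples, line 38
  10: from locate_pivot, line 32
  11: from weigh_samples, line 40
  12: from main, line 57
  13: from probe_limits, line 45
A correct fix: line 29: replace `acc // acc` with `acc // rate`.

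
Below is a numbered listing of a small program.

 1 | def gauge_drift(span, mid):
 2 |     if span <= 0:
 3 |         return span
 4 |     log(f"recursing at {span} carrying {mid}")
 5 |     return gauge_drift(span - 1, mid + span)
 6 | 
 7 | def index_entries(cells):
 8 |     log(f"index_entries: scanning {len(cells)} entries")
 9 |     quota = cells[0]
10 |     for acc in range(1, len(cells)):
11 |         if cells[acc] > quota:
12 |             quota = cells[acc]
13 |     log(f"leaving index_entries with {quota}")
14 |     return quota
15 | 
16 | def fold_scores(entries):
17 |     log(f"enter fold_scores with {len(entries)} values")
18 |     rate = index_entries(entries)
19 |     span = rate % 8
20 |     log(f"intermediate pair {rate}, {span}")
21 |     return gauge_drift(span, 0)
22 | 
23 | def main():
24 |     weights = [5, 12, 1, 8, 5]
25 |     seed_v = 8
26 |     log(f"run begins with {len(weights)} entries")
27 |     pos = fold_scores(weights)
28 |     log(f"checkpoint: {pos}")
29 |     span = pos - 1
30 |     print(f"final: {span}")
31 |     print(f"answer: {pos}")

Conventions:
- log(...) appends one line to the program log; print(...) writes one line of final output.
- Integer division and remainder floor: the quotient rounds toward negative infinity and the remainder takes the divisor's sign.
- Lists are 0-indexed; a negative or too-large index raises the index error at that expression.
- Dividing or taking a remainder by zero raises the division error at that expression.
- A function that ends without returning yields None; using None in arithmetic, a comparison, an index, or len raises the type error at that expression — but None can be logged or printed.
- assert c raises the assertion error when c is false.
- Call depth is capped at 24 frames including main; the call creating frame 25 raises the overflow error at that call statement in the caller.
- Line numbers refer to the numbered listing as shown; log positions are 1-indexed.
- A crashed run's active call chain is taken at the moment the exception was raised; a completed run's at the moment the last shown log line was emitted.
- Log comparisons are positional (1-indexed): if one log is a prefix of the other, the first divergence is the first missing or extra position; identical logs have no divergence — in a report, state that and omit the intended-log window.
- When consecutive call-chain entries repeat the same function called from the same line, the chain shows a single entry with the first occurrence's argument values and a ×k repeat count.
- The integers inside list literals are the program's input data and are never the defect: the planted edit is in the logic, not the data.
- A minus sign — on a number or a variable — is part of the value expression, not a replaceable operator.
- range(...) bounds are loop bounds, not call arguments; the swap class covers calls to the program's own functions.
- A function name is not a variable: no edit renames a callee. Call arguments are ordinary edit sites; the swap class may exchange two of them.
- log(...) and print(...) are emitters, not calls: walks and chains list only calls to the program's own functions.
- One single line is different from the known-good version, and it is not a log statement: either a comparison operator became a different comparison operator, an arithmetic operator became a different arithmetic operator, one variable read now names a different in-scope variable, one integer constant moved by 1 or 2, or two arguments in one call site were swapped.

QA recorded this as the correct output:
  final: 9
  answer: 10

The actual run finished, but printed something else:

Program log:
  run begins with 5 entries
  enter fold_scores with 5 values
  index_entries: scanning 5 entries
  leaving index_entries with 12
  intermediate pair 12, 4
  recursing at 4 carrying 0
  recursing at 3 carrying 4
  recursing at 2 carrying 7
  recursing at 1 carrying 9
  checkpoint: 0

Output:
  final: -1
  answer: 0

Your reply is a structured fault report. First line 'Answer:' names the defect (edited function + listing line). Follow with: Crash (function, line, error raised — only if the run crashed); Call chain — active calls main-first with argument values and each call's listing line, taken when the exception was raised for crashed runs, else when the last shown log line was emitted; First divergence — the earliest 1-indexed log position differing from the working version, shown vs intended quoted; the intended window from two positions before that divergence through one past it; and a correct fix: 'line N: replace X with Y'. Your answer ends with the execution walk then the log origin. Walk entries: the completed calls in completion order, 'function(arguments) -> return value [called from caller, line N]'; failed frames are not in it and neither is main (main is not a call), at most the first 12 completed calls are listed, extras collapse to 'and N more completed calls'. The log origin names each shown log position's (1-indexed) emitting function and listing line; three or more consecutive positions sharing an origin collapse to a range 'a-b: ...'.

Answer: the defect is in gauge_drift at line 3.
The tell: Log line 10 is where behavior first shows: 'checkpoint: 0' appears instead of 'checkpoint: 10'.
Call chain: main.
First divergence: position 10; shown 'checkpoint: 0' vs intended 'checkpoint: 10'.
Intended log window:
  8: recursing at 2 carrying 7
  9: recursing at 1 carrying 9
  10: checkpoint: 10
Execution walk:
  index_entries([5, 12, 1, 8, 5]) -> 12  [called from fold_scores, line 18]
  gauge_drift(0, 10) -> 0  [called from gauge_drift, line 5]
  gauge_drift(1, 9) -> 0  [called from gauge_drift, line 5]
  gauge_drift(2, 7) -> 0  [called from gauge_drift, line 5]
  gauge_drift(3, 4) -> 0  [called from gauge_drift, line 5]
  gauge_drift(4, 0) -> 0  [called from fold_scores, line 21]
  fold_scores([5, 12, 1, 8, 5]) -> 0  [called from main, line 27]
Origin of each log line:
  1: from main, line 26
  2: from fold_scores, line 17
  3: from index_entries, line 8
  4: from index_entries, line 13
  5: from fold_scores, line 20
  6-9: from gauge_drift, line 4
  10: from main, line 28
A correct fix: line 3: replace `span` with `mid`.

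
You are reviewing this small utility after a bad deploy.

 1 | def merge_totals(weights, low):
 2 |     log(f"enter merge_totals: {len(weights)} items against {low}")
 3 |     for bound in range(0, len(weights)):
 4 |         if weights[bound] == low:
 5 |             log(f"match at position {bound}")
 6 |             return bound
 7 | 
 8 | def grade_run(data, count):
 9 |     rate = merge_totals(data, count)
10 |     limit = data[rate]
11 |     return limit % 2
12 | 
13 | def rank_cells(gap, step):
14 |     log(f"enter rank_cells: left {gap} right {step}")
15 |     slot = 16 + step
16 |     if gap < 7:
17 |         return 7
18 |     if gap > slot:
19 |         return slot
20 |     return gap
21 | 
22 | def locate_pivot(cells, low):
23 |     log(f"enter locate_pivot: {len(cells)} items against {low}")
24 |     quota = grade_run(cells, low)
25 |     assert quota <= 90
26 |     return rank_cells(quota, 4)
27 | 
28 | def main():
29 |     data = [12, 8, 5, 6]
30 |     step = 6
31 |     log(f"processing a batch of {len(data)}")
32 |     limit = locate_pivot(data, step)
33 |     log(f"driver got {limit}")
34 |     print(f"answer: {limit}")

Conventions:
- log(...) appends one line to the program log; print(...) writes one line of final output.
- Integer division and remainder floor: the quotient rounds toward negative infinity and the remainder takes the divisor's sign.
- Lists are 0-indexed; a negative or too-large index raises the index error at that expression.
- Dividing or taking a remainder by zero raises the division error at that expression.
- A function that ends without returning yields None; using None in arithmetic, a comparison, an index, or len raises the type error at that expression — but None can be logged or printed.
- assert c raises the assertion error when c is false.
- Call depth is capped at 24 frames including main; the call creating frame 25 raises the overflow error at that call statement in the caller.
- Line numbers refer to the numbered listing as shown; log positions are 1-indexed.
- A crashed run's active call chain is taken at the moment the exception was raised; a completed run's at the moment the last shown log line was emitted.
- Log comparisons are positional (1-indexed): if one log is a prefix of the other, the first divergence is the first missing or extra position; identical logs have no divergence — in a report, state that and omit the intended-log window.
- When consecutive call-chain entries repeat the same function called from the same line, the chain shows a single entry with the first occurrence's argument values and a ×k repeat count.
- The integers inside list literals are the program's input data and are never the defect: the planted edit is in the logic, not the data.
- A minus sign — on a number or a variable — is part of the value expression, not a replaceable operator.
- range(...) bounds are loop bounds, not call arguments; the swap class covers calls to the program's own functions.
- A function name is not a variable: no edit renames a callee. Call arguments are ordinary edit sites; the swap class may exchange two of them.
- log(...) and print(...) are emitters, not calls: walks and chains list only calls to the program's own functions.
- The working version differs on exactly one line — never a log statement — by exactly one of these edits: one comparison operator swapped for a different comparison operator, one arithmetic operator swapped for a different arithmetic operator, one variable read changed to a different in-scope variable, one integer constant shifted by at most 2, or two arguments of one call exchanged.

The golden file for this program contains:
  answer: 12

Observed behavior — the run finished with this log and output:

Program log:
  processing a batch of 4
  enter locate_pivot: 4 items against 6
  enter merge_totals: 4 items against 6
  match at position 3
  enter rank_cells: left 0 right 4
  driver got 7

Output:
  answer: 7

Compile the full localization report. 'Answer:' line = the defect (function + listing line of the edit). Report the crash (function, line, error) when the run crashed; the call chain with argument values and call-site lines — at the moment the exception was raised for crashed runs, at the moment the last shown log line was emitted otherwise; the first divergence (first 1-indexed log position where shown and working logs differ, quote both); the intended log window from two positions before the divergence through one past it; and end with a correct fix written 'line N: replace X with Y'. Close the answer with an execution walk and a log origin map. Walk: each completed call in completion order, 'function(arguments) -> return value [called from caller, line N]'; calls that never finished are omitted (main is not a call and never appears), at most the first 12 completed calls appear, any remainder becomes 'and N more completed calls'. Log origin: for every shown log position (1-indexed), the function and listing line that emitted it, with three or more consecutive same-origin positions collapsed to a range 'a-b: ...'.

Answer: the defect is in grade_run at line 11.
The tell: Position 5 is the first bad log line: 'enter rank_cells: left 0 right 4' should read 'enter rank_cells: left 12 right 4'.
Call chain: main.
First divergence: position 5 — shown 'enter rank_cells: left 0 right 4', intended 'enter rank_cells: left 12 right 4'.
Intended log window:
  3: enter merge_totals: 4 items against 6
  4: match at position 3
  5: enter rank_cells: left 12 right 4
  6: driver got 12
Execution walk:
  merge_totals([12, 8, 5, 6], 6) -> 3  [called from grade_run, line 9]
  grade_run([12, 8, 5, 6], 6) -> 0  [called from locate_pivot, line 24]
  rank_cells(0, 4) -> 7  [called from locate_pivot, line 26]
  locate_pivot([12, 8, 5, 6], 6) -> 7  [called from main, line 32]
Origin of each log line:
  1: logged in main at line 31
  2: logged in locate_pivot at line 23
  3: logged in merge_totals at line 2
  4: logged in merge_totals at line 5
  5: logged in rank_cells at line 14
  6: logged in main at line 33
A correct fix: line 11: replace `%` with `*`.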